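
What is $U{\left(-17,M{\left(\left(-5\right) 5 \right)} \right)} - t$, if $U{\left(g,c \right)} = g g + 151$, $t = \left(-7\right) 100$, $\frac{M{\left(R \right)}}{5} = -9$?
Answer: $1140$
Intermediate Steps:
$M{\left(R \right)} = -45$ ($M{\left(R \right)} = 5 \left(-9\right) = -45$)
$t = -700$
$U{\left(g,c \right)} = 151 + g^{2}$ ($U{\left(g,c \right)} = g^{2} + 151 = 151 + g^{2}$)
$U{\left(-17,M{\left(\left(-5\right) 5 \right)} \right)} - t = \left(151 + \left(-17\right)^{2}\right) - -700 = \left(151 + 289\right) + 700 = 440 + 700 = 1140$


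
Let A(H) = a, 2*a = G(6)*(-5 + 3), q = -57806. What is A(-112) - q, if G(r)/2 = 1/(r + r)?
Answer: 346835/6 ≈ 57806.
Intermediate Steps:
G(r) = 1/r (G(r) = 2/(r + r) = 2/((2*r)) = 2*(1/(2*r)) = 1/r)
a = -⅙ (a = ((-5 + 3)/6)/2 = ((⅙)*(-2))/2 = (½)*(-⅓) = -⅙ ≈ -0.16667)
A(H) = -⅙
A(-112) - q = -⅙ - 1*(-57806) = -⅙ + 57806 = 346835/6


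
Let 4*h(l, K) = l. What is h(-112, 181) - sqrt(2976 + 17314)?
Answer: -28 - sqrt(20290) ≈ -170.44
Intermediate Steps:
h(l, K) = l/4
h(-112, 181) - sqrt(2976 + 17314) = (1/4)*(-112) - sqrt(2976 + 17314) = -28 - sqrt(20290)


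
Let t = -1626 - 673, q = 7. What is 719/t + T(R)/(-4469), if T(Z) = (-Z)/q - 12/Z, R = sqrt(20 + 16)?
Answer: -22446497/71919617 ≈ -0.31211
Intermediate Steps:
R = 6 (R = sqrt(36) = 6)
t = -2299
T(Z) = -12/Z - Z/7 (T(Z) = -Z/7 - 12/Z = -12/Z - Z/7)
719/t + T(R)/(-4469) = 719/(-2299) + (-12/6 - 1/7*6)/(-4469) = 719*(-1/2299) + (-12*1/6 - 6/7)*(-1/4469) = -719/2299 + (-2 - 6/7)*(-1/4469) = -719/2299 - 20/7*(-1/4469) = -719/2299 + 20/31283 = -22446497/71919617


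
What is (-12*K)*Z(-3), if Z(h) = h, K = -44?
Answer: -1584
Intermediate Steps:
(-12*K)*Z(-3) = -12*(-44)*(-3) = 528*(-3) = -1584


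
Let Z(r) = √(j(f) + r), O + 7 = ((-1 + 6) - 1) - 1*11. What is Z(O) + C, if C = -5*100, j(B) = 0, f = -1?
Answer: -500 + I*√14 ≈ -500.0 + 3.7417*I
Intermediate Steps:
C = -500
O = -14 (O = -7 + (((-1 + 6) - 1) - 1*11) = -7 + ((5 - 1) - 11) = -7 + (4 - 11) = -7 - 7 = -14)
Z(r) = √r (Z(r) = √(0 + r) = √r)
Z(O) + C = √(-14) - 500 = I*√14 - 500 = -500 + I*√14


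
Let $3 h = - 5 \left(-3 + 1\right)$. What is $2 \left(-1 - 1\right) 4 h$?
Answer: $- \frac{160}{3} \approx -53.333$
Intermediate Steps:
$h = \frac{10}{3}$ ($h = \frac{\left(-5\right) \left(-3 + 1\right)}{3} = \frac{\left(-5\right) \left(-2\right)}{3} = \frac{1}{3} \cdot 10 = \frac{10}{3} \approx 3.3333$)
$2 \left(-1 - 1\right) 4 h = 2 \left(-1 - 1\right) 4 \cdot \frac{10}{3} = 2 \left(\left(-2\right) 4\right) \frac{10}{3} = 2 \left(-8\right) \frac{10}{3} = \left(-16\right) \frac{10}{3} = - \frac{160}{3}$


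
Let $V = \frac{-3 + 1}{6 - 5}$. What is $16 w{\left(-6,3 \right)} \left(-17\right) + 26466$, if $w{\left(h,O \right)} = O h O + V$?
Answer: $41698$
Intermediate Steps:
$V = -2$ ($V = - \frac{2}{1} = \left(-2\right) 1 = -2$)
$w{\left(h,O \right)} = -2 + h O^{2}$ ($w{\left(h,O \right)} = O h O - 2 = h O^{2} - 2 = -2 + h O^{2}$)
$16 w{\left(-6,3 \right)} \left(-17\right) + 26466 = 16 \left(-2 - 6 \cdot 3^{2}\right) \left(-17\right) + 26466 = 16 \left(-2 - 54\right) \left(-17\right) + 26466 = 16 \left(-56\right) \left(-17\right) + 26466 = \left(-896\right) \left(-17\right) + 26466 = 15232 + 26466 = 41698$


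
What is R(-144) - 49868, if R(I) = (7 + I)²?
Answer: -31099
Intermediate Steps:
R(-144) - 49868 = (7 - 144)² - 49868 = (-137)² - 49868 = 18769 - 49868 = -31099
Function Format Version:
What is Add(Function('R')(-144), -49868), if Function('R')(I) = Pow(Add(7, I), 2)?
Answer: -31099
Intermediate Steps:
Add(Function('R')(-144), -49868) = Add(Pow(Add(7, -144), 2), -49868) = Add(Pow(-137, 2), -49868) = Add(18769, -49868) = -31099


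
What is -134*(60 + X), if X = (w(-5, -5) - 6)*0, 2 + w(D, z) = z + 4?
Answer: -8040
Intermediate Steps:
w(D, z) = 2 + z (w(D, z) = -2 + (z + 4) = -2 + (4 + z) = 2 + z)
X = 0 (X = ((2 - 5) - 6)*0 = (-3 - 6)*0 = -9*0 = 0)
-134*(60 + X) = -134*(60 + 0) = -134*60 = -8040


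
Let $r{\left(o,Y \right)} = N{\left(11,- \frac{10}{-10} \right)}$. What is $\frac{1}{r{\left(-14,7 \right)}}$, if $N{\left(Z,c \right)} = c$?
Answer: $1$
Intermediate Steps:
$r{\left(o,Y \right)} = 1$ ($r{\left(o,Y \right)} = - \frac{10}{-10} = \left(-10\right) \left(- \frac{1}{10}\right) = 1$)
$\frac{1}{r{\left(-14,7 \right)}} = 1^{-1} = 1$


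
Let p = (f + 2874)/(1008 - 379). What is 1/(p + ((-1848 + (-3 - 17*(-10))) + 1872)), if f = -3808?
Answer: 629/119205 ≈ 0.0052766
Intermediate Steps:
p = -934/629 (p = (-3808 + 2874)/(1008 - 379) = -934/629 ≈ -1.4849)
1/(p + ((-1848 + (-3 - 17*(-10))) + 1872)) = 1/(-934/629 + ((-1848 + (-3 - 17*(-10))) + 1872)) = 1/(-934/629 + ((-1848 + (-3 + 170)) + 1872)) = 1/(-934/629 + ((-1848 + 167) + 1872)) = 1/(-934/629 + (-1681 + 1872)) = 1/(-934/629 + 191) = 1/(119205/629) = 629/119205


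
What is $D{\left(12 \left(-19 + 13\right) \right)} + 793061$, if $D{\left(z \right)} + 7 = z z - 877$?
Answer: $797361$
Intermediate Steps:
$D{\left(z \right)} = -884 + z^{2}$ ($D{\left(z \right)} = -7 + \left(z z - 877\right) = -7 + \left(z^{2} - 877\right) = -7 + \left(-877 + z^{2}\right) = -884 + z^{2}$)
$D{\left(12 \left(-19 + 13\right) \right)} + 793061 = \left(-884 + \left(12 \left(-19 + 13\right)\right)^{2}\right) + 793061 = \left(-884 + \left(12 \left(-6\right)\right)^{2}\right) + 793061 = \left(-884 + \left(-72\right)^{2}\right) + 793061 = \left(-884 + 5184\right) + 793061 = 4300 + 793061 = 797361$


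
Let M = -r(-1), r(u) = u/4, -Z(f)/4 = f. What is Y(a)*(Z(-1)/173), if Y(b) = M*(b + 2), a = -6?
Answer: -4/173 ≈ -0.023121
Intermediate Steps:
Z(f) = -4*f
r(u) = u/4 (r(u) = u*(¼) = u/4)
M = ¼ (M = -(-1)/4 = -1*(-¼) = ¼ ≈ 0.25000)
Y(b) = ½ + b/4 (Y(b) = (b + 2)/4 = (2 + b)/4 = ½ + b/4)
Y(a)*(Z(-1)/173) = (½ + (¼)*(-6))*(-4*(-1)/173) = (½ - 3/2)*(4*(1/173)) = -1*4/173 = -4/173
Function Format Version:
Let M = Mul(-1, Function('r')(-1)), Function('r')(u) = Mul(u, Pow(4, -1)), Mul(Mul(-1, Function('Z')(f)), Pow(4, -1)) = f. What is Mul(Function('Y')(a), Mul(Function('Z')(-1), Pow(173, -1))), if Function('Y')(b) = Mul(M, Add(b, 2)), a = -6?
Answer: Rational(-4, 173) ≈ -0.023121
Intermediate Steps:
Function('Z')(f) = Mul(-4, f)
Function('r')(u) = Mul(Rational(1, 4), u) (Function('r')(u) = Mul(u, Rational(1, 4)) = Mul(Rational(1, 4), u))
M = Rational(1, 4) (M = Mul(-1, Mul(Rational(1, 4), -1)) = Mul(-1, Rational(-1, 4)) = Rational(1, 4) ≈ 0.25000)
Function('Y')(b) = Add(Rational(1, 2), Mul(Rational(1, 4), b)) (Function('Y')(b) = Mul(Rational(1, 4), Add(b, 2)) = Mul(Rational(1, 4), Add(2, b)) = Add(Rational(1, 2), Mul(Rational(1, 4), b)))
Mul(Function('Y')(a), Mul(Function('Z')(-1), Pow(173, -1))) = Mul(Add(Rational(1, 2), Mul(Rational(1, 4), -6)), Mul(Mul(-4, -1), Pow(173, -1))) = Mul(Add(Rational(1, 2), Rational(-3, 2)), Mul(4, Rational(1, 173))) = Mul(-1, Rational(4, 173)) = Rational(-4, 173)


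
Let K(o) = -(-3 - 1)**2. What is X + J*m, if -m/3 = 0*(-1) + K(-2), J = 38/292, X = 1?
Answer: 529/73 ≈ 7.2466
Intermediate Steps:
K(o) = -16 (K(o) = -1*(-4)**2 = -1*16 = -16)
J = 19/146 (J = 38*(1/292) = 19/146 ≈ 0.13014)
m = 48 (m = -3*(0*(-1) - 16) = -3*(0 - 16) = -3*(-16) = 48)
X + J*m = 1 + (19/146)*48 = 1 + 456/73 = 529/73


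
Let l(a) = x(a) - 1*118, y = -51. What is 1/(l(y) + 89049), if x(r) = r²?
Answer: 1/91532 ≈ 1.0925e-5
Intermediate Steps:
l(a) = -118 + a² (l(a) = a² - 1*118 = a² - 118 = -118 + a²)
1/(l(y) + 89049) = 1/((-118 + (-51)²) + 89049) = 1/((-118 + 2601) + 89049) = 1/(2483 + 89049) = 1/91532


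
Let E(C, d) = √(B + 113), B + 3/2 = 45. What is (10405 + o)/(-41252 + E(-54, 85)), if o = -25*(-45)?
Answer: -190254224/680690939 - 2306*√626/680690939 ≈ -0.27959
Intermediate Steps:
B = 87/2 (B = -3/2 + 45 = 87/2 ≈ 43.500)
E(C, d) = √626/2 (E(C, d) = √(87/2 + 113) = √(313/2) = √626/2)
o = 1125
(10405 + o)/(-41252 + E(-54, 85)) = (10405 + 1125)/(-41252 + √626/2) = 11530/(-41252 + √626/2)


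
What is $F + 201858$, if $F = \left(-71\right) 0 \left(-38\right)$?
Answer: $201858$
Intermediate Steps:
$F = 0$ ($F = 0 \left(-38\right) = 0$)
$F + 201858 = 0 + 201858 = 201858$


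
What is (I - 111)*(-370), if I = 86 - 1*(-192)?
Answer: -61790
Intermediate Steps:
I = 278 (I = 86 + 192 = 278)
(I - 111)*(-370) = (278 - 111)*(-370) = 167*(-370) = -61790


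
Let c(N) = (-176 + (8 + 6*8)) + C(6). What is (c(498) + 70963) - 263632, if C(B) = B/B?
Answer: -192788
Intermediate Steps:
C(B) = 1
c(N) = -119 (c(N) = (-176 + (8 + 6*8)) + 1 = (-176 + (8 + 48)) + 1 = (-176 + 56) + 1 = -120 + 1 = -119)
(c(498) + 70963) - 263632 = (-119 + 70963) - 263632 = 70844 - 263632 = -192788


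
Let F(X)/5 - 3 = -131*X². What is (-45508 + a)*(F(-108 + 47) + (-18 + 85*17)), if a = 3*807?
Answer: 104951874731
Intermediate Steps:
F(X) = 15 - 655*X² (F(X) = 15 + 5*(-131*X²) = 15 - 655*X²)
a = 2421
(-45508 + a)*(F(-108 + 47) + (-18 + 85*17)) = (-45508 + 2421)*((15 - 655*(-108 + 47)²) + (-18 + 85*17)) = -43087*((15 - 655*(-61)²) + (-18 + 1445)) = -43087*((15 - 655*3721) + 1427) = -43087*((15 - 2437255) + 1427) = -43087*(-2437240 + 1427) = -43087*(-2435813) = 104951874731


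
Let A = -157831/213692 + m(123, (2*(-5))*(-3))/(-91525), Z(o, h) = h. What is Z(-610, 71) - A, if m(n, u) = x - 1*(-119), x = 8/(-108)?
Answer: 37883707481537/528070328100 ≈ 71.740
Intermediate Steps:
x = -2/27 (x = 8*(-1/108) = -2/27 ≈ -0.074074)
m(n, u) = 3211/27 (m(n, u) = -2/27 - 1*(-119) = -2/27 + 119 = 3211/27)
A = -390714186437/528070328100 (A = -157831/213692 + (3211/27)/(-91525) = -157831*1/213692 + (3211/27)*(-1/91525) = -157831/213692 - 3211/2471175 = -390714186437/528070328100 ≈ -0.73989)
Z(-610, 71) - A = 71 - 1*(-390714186437/528070328100) = 71 + 390714186437/528070328100 = 37883707481537/528070328100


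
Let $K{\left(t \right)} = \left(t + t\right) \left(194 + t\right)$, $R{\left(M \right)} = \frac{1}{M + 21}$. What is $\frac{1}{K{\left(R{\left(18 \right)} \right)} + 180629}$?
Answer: $\frac{1521}{274751843} \approx 5.5359 \cdot 10^{-6}$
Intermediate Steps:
$R{\left(M \right)} = \frac{1}{21 + M}$
$K{\left(t \right)} = 2 t \left(194 + t\right)$
$\frac{1}{K{\left(R{\left(18 \right)} \right)} + 180629} = \frac{1}{\frac{2 \left(194 + \frac{1}{21 + 18}\right)}{21 + 18} + 180629} = \frac{1}{\frac{2 \left(194 + \frac{1}{39}\right)}{39} + 180629} = \frac{1}{2 \cdot \frac{1}{39} \left(194 + \frac{1}{39}\right) + 180629} = \frac{1}{2 \cdot \frac{1}{39} \cdot \frac{7567}{39} + 180629} = \frac{1}{\frac{15134}{1521} + 180629} = \frac{1}{\frac{274751843}{1521}} = \frac{1521}{274751843}$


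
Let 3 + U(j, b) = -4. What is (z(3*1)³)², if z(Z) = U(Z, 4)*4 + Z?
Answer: 244140625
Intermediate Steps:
U(j, b) = -7 (U(j, b) = -3 - 4 = -7)
z(Z) = -28 + Z (z(Z) = -7*4 + Z = -28 + Z)
(z(3*1)³)² = ((-28 + 3*1)³)² = ((-28 + 3)³)² = ((-25)³)² = (-15625)² = 244140625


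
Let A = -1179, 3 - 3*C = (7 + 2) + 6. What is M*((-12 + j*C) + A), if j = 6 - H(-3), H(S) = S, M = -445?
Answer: 546015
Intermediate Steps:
C = -4 (C = 1 - ((7 + 2) + 6)/3 = 1 - (9 + 6)/3 = 1 - ⅓*15 = 1 - 5 = -4)
j = 9 (j = 6 - 1*(-3) = 6 + 3 = 9)
M*((-12 + j*C) + A) = -445*((-12 + 9*(-4)) - 1179) = -445*((-12 - 36) - 1179) = -445*(-48 - 1179) = -445*(-1227) = 546015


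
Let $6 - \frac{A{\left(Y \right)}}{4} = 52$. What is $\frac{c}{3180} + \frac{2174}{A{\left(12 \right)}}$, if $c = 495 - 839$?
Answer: $- \frac{872077}{73140} \approx -11.923$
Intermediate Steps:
$A{\left(Y \right)} = -184$ ($A{\left(Y \right)} = 24 - 208 = -184$)
$c = -344$
$\frac{c}{3180} + \frac{2174}{A{\left(12 \right)}} = - \frac{344}{3180} + \frac{2174}{-184} = \left(-344\right) \frac{1}{3180} + 2174 \left(- \frac{1}{184}\right) = - \frac{86}{795} - \frac{1087}{92} = - \frac{872077}{73140}$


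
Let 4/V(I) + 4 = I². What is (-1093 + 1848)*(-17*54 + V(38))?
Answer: -49902329/72 ≈ -6.9309e+5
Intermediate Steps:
V(I) = 4/(-4 + I²)
(-1093 + 1848)*(-17*54 + V(38)) = (-1093 + 1848)*(-17*54 + 4/(-4 + 38²)) = 755*(-918 + 4/(-4 + 1444)) = 755*(-918 + 4/1440) = 755*(-918 + 4*(1/1440)) = 755*(-918 + 1/360) = 755*(-330479/360) = -49902329/72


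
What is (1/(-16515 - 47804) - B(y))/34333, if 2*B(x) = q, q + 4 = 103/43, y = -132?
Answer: 233575/9995301238 ≈ 2.3368e-5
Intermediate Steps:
q = -69/43 (q = -4 + 103/43 = -69/43 ≈ -1.6047)
B(x) = -69/86 (B(x) = (1/2)*(-69/43) = -69/86)
(1/(-16515 - 47804) - B(y))/34333 = (1/(-16515 - 47804) - 1*(-69/86))/34333 = (1/(-64319) + 69/86)*(1/34333) = (-1/64319 + 69/86)*(1/34333) = (4437925/5531434)*(1/34333) = 233575/9995301238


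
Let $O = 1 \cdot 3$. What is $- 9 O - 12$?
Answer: $-39$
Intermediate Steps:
$O = 3$
$- 9 O - 12 = \left(-9\right) 3 - 12 = -27 - 12 = -39$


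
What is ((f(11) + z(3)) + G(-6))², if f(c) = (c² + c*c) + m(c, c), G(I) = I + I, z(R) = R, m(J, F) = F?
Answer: 59536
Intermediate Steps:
G(I) = 2*I
f(c) = c + 2*c² (f(c) = (c² + c*c) + c = (c² + c²) + c = 2*c² + c = c + 2*c²)
((f(11) + z(3)) + G(-6))² = ((11*(1 + 2*11) + 3) + 2*(-6))² = ((11*(1 + 22) + 3) - 12)² = ((11*23 + 3) - 12)² = ((253 + 3) - 12)² = (256 - 12)² = 244² = 59536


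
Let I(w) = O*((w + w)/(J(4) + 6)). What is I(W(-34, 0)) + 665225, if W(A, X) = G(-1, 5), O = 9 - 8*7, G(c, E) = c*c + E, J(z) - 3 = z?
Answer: 8647361/13 ≈ 6.6518e+5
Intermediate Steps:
J(z) = 3 + z
G(c, E) = E + c² (G(c, E) = c² + E = E + c²)
O = -47 (O = 9 - 56 = -47)
W(A, X) = 6 (W(A, X) = 5 + (-1)² = 5 + 1 = 6)
I(w) = -94*w/13 (I(w) = -47*(w + w)/((3 + 4) + 6) = -47*2*w/(7 + 6) = -47*2*w/13 = -94*w/13)
I(W(-34, 0)) + 665225 = -94/13*6 + 665225 = -564/13 + 665225 = 8647361/13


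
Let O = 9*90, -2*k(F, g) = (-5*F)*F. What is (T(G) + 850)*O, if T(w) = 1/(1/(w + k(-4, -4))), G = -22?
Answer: 703080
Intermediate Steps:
k(F, g) = 5*F²/2 (k(F, g) = -(-5*F)*F/2 = -(-5)*F²/2 = 5*F²/2)
O = 810
T(w) = 40 + w (T(w) = 1/(1/(w + (5/2)*(-4)²)) = 1/(1/(w + (5/2)*16)) = 1/(1/(w + 40)) = 1/(1/(40 + w)) = 40 + w)
(T(G) + 850)*O = ((40 - 22) + 850)*810 = (18 + 850)*810 = 868*810 = 703080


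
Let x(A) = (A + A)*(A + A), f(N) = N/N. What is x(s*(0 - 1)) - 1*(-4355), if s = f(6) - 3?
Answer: 4371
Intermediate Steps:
f(N) = 1
s = -2 (s = 1 - 3 = -2)
x(A) = 4*A² (x(A) = (2*A)*(2*A) = 4*A²)
x(s*(0 - 1)) - 1*(-4355) = 4*(-2*(0 - 1))² - 1*(-4355) = 4*(-2*(-1))² + 4355 = 4*2² + 4355 = 4*4 + 4355 = 16 + 4355 = 4371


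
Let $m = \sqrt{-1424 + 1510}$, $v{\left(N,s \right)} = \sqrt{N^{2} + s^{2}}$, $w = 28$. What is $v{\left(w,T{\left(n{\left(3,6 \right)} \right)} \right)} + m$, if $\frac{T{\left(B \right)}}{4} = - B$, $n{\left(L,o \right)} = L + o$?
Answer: $\sqrt{86} + 4 \sqrt{130} \approx 54.881$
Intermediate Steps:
$T{\left(B \right)} = - 4 B$ ($T{\left(B \right)} = 4 \left(- B\right) = - 4 B$)
$m = \sqrt{86} \approx 9.2736$
$v{\left(w,T{\left(n{\left(3,6 \right)} \right)} \right)} + m = \sqrt{28^{2} + \left(- 4 \left(3 + 6\right)\right)^{2}} + \sqrt{86} = \sqrt{784 + \left(\left(-4\right) 9\right)^{2}} + \sqrt{86} = \sqrt{784 + \left(-36\right)^{2}} + \sqrt{86} = \sqrt{784 + 1296} + \sqrt{86} = \sqrt{2080} + \sqrt{86} = 4 \sqrt{130} + \sqrt{86} = \sqrt{86} + 4 \sqrt{130}$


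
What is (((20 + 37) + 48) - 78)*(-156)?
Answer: -4212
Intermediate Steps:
(((20 + 37) + 48) - 78)*(-156) = ((57 + 48) - 78)*(-156) = (105 - 78)*(-156) = 27*(-156) = -4212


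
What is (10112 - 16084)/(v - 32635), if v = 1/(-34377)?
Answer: 51324861/280473349 ≈ 0.18299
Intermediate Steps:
v = -1/34377 ≈ -2.9089e-5
(10112 - 16084)/(v - 32635) = (10112 - 16084)/(-1/34377 - 32635) = -5972/(-1121893396/34377) = -5972*(-34377/1121893396) = 51324861/280473349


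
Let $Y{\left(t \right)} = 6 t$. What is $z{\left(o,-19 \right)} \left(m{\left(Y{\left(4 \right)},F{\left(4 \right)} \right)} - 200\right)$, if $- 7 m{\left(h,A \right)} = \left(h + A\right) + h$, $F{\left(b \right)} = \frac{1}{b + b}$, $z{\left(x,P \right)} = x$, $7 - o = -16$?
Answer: $- \frac{38065}{8} \approx -4758.1$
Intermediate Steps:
$o = 23$ ($o = 7 - -16 = 7 + 16 = 23$)
$F{\left(b \right)} = \frac{1}{2 b}$
$m{\left(h,A \right)} = - \frac{2 h}{7} - \frac{A}{7}$ ($m{\left(h,A \right)} = - \frac{\left(h + A\right) + h}{7} = - \frac{\left(A + h\right) + h}{7} = - \frac{A + 2 h}{7} = - \frac{2 h}{7} - \frac{A}{7}$)
$z{\left(o,-19 \right)} \left(m{\left(Y{\left(4 \right)},F{\left(4 \right)} \right)} - 200\right) = 23 \left(\left(- \frac{2 \cdot 6 \cdot 4}{7} - \frac{\frac{1}{2} \cdot \frac{1}{4}}{7}\right) - 200\right) = 23 \left(\left(\left(- \frac{2}{7}\right) 24 - \frac{\frac{1}{2} \cdot \frac{1}{4}}{7}\right) - 200\right) = 23 \left(\left(- \frac{48}{7} - \frac{1}{56}\right) - 200\right) = 23 \left(- \frac{55}{8} - 200\right) = 23 \left(- \frac{1655}{8}\right) = - \frac{38065}{8}$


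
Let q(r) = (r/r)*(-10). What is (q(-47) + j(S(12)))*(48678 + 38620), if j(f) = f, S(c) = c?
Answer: 174596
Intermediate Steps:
q(r) = -10 (q(r) = 1*(-10) = -10)
(q(-47) + j(S(12)))*(48678 + 38620) = (-10 + 12)*(48678 + 38620) = 2*87298 = 174596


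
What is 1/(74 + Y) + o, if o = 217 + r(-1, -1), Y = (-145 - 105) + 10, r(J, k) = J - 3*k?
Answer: 36353/166 ≈ 218.99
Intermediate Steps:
Y = -240 (Y = -250 + 10 = -240)
o = 219 (o = 217 + (-1 - 3*(-1)) = 217 + (-1 + 3) = 217 + 2 = 219)
1/(74 + Y) + o = 1/(74 - 240) + 219 = 1/(-166) + 219 = -1/166 + 219 = 36353/166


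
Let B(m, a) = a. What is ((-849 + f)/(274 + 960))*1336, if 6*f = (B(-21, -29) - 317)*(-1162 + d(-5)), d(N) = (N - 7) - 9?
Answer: 135010816/1851 ≈ 72939.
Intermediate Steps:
d(N) = -16 + N (d(N) = (-7 + N) - 9 = -16 + N)
f = 204659/3 (f = ((-29 - 317)*(-1162 + (-16 - 5)))/6 = (-346*(-1162 - 21))/6 = (-346*(-1183))/6 = (⅙)*409318 = 204659/3 ≈ 68220.)
((-849 + f)/(274 + 960))*1336 = ((-849 + 204659/3)/(274 + 960))*1336 = ((202112/3)/1234)*1336 = ((202112/3)*(1/1234))*1336 = (101056/1851)*1336 = 135010816/1851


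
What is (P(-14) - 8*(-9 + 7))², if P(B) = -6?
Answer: 100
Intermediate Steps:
(P(-14) - 8*(-9 + 7))² = (-6 - 8*(-9 + 7))² = (-6 - 8*(-2))² = (-6 + 16)² = 10² = 100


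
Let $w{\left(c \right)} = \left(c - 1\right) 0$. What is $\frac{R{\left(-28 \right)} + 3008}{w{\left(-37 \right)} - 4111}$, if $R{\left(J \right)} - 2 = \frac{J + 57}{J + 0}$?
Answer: $- \frac{84251}{115108} \approx -0.73193$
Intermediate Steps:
$R{\left(J \right)} = 2 + \frac{57 + J}{J}$ ($R{\left(J \right)} = 2 + \frac{J + 57}{J + 0} = 2 + \frac{57 + J}{J}$)
$w{\left(c \right)} = 0$ ($w{\left(c \right)} = \left(-1 + c\right) 0 = 0$)
$\frac{R{\left(-28 \right)} + 3008}{w{\left(-37 \right)} - 4111} = \frac{\left(3 + \frac{57}{-28}\right) + 3008}{0 - 4111} = \frac{\left(3 + 57 \left(- \frac{1}{28}\right)\right) + 3008}{-4111} = \left(\left(3 - \frac{57}{28}\right) + 3008\right) \left(- \frac{1}{4111}\right) = \left(\frac{27}{28} + 3008\right) \left(- \frac{1}{4111}\right) = \frac{84251}{28} \left(- \frac{1}{4111}\right) = - \frac{84251}{115108}$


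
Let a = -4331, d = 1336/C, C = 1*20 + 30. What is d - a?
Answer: 108943/25 ≈ 4357.7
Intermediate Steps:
C = 50 (C = 20 + 30 = 50)
d = 668/25 (d = 1336/50 = 1336*(1/50) = 668/25 ≈ 26.720)
d - a = 668/25 - 1*(-4331) = 668/25 + 4331 = 108943/25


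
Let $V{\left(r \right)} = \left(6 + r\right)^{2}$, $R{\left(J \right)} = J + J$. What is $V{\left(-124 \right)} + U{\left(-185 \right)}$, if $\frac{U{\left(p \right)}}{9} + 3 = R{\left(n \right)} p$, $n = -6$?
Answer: $33877$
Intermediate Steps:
$R{\left(J \right)} = 2 J$
$U{\left(p \right)} = -27 - 108 p$ ($U{\left(p \right)} = -27 + 9 \cdot 2 \left(-6\right) p = -27 + 9 \left(- 12 p\right) = -27 - 108 p$)
$V{\left(-124 \right)} + U{\left(-185 \right)} = \left(6 - 124\right)^{2} - -19953 = \left(-118\right)^{2} + \left(-27 + 19980\right) = 13924 + 19953 = 33877$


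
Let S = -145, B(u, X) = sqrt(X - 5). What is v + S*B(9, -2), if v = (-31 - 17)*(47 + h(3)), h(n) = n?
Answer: -2400 - 145*I*sqrt(7) ≈ -2400.0 - 383.63*I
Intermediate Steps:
B(u, X) = sqrt(-5 + X)
v = -2400 (v = (-31 - 17)*(47 + 3) = -48*50 = -2400)
v + S*B(9, -2) = -2400 - 145*sqrt(-5 - 2) = -2400 - 145*I*sqrt(7)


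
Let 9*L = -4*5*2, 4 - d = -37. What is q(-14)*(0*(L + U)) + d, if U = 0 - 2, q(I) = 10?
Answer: 41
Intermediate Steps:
d = 41 (d = 4 - 1*(-37) = 4 + 37 = 41)
L = -40/9 (L = (-4*5*2)/9 = (-20*2)/9 = (1/9)*(-40) = -40/9 ≈ -4.4444)
U = -2
q(-14)*(0*(L + U)) + d = 10*(0*(-40/9 - 2)) + 41 = 10*(0*(-58/9)) + 41 = 10*0 + 41 = 0 + 41 = 41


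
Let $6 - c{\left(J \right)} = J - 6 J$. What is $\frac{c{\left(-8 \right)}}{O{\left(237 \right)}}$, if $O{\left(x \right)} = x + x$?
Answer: $- \frac{17}{237} \approx -0.07173$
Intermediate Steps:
$c{\left(J \right)} = 6 + 5 J$ ($c{\left(J \right)} = 6 - \left(J - 6 J\right) = 6 - - 5 J = 6 + 5 J$)
$O{\left(x \right)} = 2 x$
$\frac{c{\left(-8 \right)}}{O{\left(237 \right)}} = \frac{6 + 5 \left(-8\right)}{2 \cdot 237} = \frac{6 - 40}{474} = \left(-34\right) \frac{1}{474} = - \frac{17}{237}$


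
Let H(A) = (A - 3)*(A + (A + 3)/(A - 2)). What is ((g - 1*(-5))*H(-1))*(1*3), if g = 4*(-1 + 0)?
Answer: 20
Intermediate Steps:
g = -4 (g = 4*(-1) = -4)
H(A) = (-3 + A)*(A + (3 + A)/(-2 + A))
((g - 1*(-5))*H(-1))*(1*3) = ((-4 - 1*(-5))*((-9 + (-1)**3 - 4*(-1)**2 + 6*(-1))/(-2 - 1)))*(1*3) = ((-4 + 5)*((-9 - 1 - 4*1 - 6)/(-3)))*3 = (1*(-(-9 - 1 - 4 - 6)/3))*3 = (1*(-1/3*(-20)))*3 = (1*(20/3))*3 = (20/3)*3 = 20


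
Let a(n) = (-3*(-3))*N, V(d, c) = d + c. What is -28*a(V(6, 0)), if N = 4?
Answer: -1008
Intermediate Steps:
V(d, c) = c + d
a(n) = 36 (a(n) = -3*(-3)*4 = 9*4 = 36)
-28*a(V(6, 0)) = -28*36 = -1008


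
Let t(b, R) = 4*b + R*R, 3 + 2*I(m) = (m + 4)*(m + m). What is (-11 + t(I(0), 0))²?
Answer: 289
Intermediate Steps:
I(m) = -3/2 + m*(4 + m) (I(m) = -3/2 + ((m + 4)*(m + m))/2 = -3/2 + ((4 + m)*(2*m))/2 = -3/2 + (2*m*(4 + m))/2 = -3/2 + m*(4 + m))
t(b, R) = R² + 4*b (t(b, R) = 4*b + R² = R² + 4*b)
(-11 + t(I(0), 0))² = (-11 + (0² + 4*(-3/2 + 0² + 4*0)))² = (-11 + (0 + 4*(-3/2 + 0 + 0)))² = (-11 + (0 + 4*(-3/2)))² = (-11 + (0 - 6))² = (-11 - 6)² = (-17)² = 289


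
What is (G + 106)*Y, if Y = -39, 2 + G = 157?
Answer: -10179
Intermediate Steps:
G = 155 (G = -2 + 157 = 155)
(G + 106)*Y = (155 + 106)*(-39) = 261*(-39) = -10179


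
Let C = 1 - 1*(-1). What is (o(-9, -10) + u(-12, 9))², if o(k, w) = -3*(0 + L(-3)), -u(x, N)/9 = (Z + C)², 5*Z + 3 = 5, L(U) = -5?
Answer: 848241/625 ≈ 1357.2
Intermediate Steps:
C = 2 (C = 1 + 1 = 2)
Z = ⅖ (Z = -⅗ + (⅕)*5 = -⅗ + 1 = ⅖ ≈ 0.40000)
u(x, N) = -1296/25 (u(x, N) = -9*(⅖ + 2)² = -9*(12/5)² = -9*144/25 = -1296/25)
o(k, w) = 15 (o(k, w) = -3*(0 - 5) = -3*(-5) = 15)
(o(-9, -10) + u(-12, 9))² = (15 - 1296/25)² = (-921/25)² = 848241/625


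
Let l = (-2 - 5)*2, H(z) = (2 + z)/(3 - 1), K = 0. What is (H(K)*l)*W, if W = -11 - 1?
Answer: 168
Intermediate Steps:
H(z) = 1 + z/2 (H(z) = (2 + z)/2 = (2 + z)*(½) = 1 + z/2)
W = -12
l = -14 (l = -7*2 = -14)
(H(K)*l)*W = ((1 + (½)*0)*(-14))*(-12) = ((1 + 0)*(-14))*(-12) = (1*(-14))*(-12) = -14*(-12) = 168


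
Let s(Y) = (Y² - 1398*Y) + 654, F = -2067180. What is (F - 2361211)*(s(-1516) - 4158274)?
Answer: -1151399373564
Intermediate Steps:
s(Y) = 654 + Y² - 1398*Y
(F - 2361211)*(s(-1516) - 4158274) = (-2067180 - 2361211)*((654 + (-1516)² - 1398*(-1516)) - 4158274) = -4428391*((654 + 2298256 + 2119368) - 4158274) = -4428391*(4418278 - 4158274) = -4428391*260004 = -1151399373564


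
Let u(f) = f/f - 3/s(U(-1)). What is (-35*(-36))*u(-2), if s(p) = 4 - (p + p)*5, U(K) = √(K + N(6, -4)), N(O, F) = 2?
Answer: 1890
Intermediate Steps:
U(K) = √(2 + K) (U(K) = √(K + 2) = √(2 + K))
s(p) = 4 - 10*p (s(p) = 4 - 2*p*5 = 4 - 10*p)
u(f) = 3/2 (u(f) = f/f - 3/(4 - 10*√(2 - 1)) = 1 - 3/(4 - 10*√1) = 1 - 3/(4 - 10*1) = 1 - 3/(4 - 10) = 1 - 3/(-6) = 1 - 3*(-⅙) = 1 + ½ = 3/2)
(-35*(-36))*u(-2) = -35*(-36)*(3/2) = 1260*(3/2) = 1890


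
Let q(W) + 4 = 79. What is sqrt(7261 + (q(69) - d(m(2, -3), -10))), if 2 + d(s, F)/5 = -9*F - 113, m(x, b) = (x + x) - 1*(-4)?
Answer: 3*sqrt(829) ≈ 86.377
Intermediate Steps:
q(W) = 75 (q(W) = -4 + 79 = 75)
m(x, b) = 4 + 2*x (m(x, b) = 2*x + 4 = 4 + 2*x)
d(s, F) = -575 - 45*F (d(s, F) = -10 + 5*(-9*F - 113) = -10 + 5*(-113 - 9*F) = -10 + (-565 - 45*F) = -575 - 45*F)
sqrt(7261 + (q(69) - d(m(2, -3), -10))) = sqrt(7261 + (75 - (-575 - 45*(-10)))) = sqrt(7261 + (75 - (-575 + 450))) = sqrt(7261 + (75 - 1*(-125))) = sqrt(7261 + (75 + 125)) = sqrt(7261 + 200) = sqrt(7461) = 3*sqrt(829)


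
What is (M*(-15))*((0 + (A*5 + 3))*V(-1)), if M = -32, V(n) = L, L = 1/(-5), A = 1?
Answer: -768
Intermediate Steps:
L = -⅕ (L = 1*(-⅕) = -⅕ ≈ -0.20000)
V(n) = -⅕
(M*(-15))*((0 + (A*5 + 3))*V(-1)) = (-32*(-15))*((0 + (1*5 + 3))*(-⅕)) = 480*((0 + (5 + 3))*(-⅕)) = 480*((0 + 8)*(-⅕)) = 480*(8*(-⅕)) = 480*(-8/5) = -768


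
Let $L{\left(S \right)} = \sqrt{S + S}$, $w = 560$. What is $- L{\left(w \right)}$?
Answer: $- 4 \sqrt{70} \approx -33.466$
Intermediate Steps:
$L{\left(S \right)} = \sqrt{2} \sqrt{S}$ ($L{\left(S \right)} = \sqrt{2 S} = \sqrt{2} \sqrt{S}$)
$- L{\left(w \right)} = - \sqrt{2} \sqrt{560} = - \sqrt{2} \cdot 4 \sqrt{35} = - 4 \sqrt{70}$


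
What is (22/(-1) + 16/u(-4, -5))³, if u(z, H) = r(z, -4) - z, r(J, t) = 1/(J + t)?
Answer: -170031464/29791 ≈ -5707.5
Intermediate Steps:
u(z, H) = 1/(-4 + z) - z (u(z, H) = 1/(z - 4) - z = 1/(-4 + z) - z)
(22/(-1) + 16/u(-4, -5))³ = (22/(-1) + 16/(((1 - 1*(-4)*(-4 - 4))/(-4 - 4))))³ = (22*(-1) + 16/(((1 - 1*(-4)*(-8))/(-8))))³ = (-22 + 16/((-(1 - 32)/8)))³ = (-22 + 16/((-⅛*(-31))))³ = (-22 + 16/(31/8))³ = (-22 + 16*(8/31))³ = (-22 + 128/31)³ = (-554/31)³ = -170031464/29791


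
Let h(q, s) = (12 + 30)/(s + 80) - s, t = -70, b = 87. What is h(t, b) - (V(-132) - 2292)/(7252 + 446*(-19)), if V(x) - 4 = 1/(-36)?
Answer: -651067727/7346664 ≈ -88.621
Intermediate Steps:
V(x) = 143/36 (V(x) = 4 + 1/(-36) = 4 - 1/36 = 143/36)
h(q, s) = -s + 42/(80 + s) (h(q, s) = 42/(80 + s) - s = -s + 42/(80 + s))
h(t, b) - (V(-132) - 2292)/(7252 + 446*(-19)) = (42 - 1*87² - 80*87)/(80 + 87) - (143/36 - 2292)/(7252 + 446*(-19)) = (42 - 1*7569 - 6960)/167 - (-82369)/(36*(7252 - 8474)) = (42 - 7569 - 6960)/167 - (-82369)/(36*(-1222)) = (1/167)*(-14487) - (-82369)*(-1)/(36*1222) = -14487/167 - 1*82369/43992 = -14487/167 - 82369/43992 = -651067727/7346664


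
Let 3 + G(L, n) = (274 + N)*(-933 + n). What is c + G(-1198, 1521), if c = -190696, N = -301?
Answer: -206575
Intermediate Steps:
G(L, n) = 25188 - 27*n (G(L, n) = -3 + (274 - 301)*(-933 + n) = -3 - 27*(-933 + n) = -3 + (25191 - 27*n) = 25188 - 27*n)
c + G(-1198, 1521) = -190696 + (25188 - 27*1521) = -190696 + (25188 - 41067) = -190696 - 15879 = -206575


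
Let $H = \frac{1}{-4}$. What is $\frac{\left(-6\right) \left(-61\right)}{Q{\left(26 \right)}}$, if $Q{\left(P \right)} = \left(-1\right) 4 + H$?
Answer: $- \frac{1464}{17} \approx -86.118$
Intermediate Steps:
$H = - \frac{1}{4} \approx -0.25$
$Q{\left(P \right)} = - \frac{17}{4}$ ($Q{\left(P \right)} = \left(-1\right) 4 - \frac{1}{4} = -4 - \frac{1}{4} = - \frac{17}{4}$)
$\frac{\left(-6\right) \left(-61\right)}{Q{\left(26 \right)}} = \frac{\left(-6\right) \left(-61\right)}{- \frac{17}{4}} = 366 \left(- \frac{4}{17}\right) = - \frac{1464}{17}$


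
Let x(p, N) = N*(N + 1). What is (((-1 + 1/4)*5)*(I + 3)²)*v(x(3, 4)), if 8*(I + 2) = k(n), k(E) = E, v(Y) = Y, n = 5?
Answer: -12675/64 ≈ -198.05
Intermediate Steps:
x(p, N) = N*(1 + N)
I = -11/8 (I = -2 + (⅛)*5 = -2 + 5/8 = -11/8 ≈ -1.3750)
(((-1 + 1/4)*5)*(I + 3)²)*v(x(3, 4)) = (((-1 + 1/4)*5)*(-11/8 + 3)²)*(4*(1 + 4)) = (((-1 + ¼)*5)*(13/8)²)*(4*5) = (-¾*5*(169/64))*20 = -15/4*169/64*20 = -2535/256*20 = -12675/64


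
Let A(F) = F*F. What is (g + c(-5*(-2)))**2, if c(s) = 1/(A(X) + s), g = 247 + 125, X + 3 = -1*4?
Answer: 481758601/3481 ≈ 1.3840e+5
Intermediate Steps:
X = -7 (X = -3 - 1*4 = -3 - 4 = -7)
A(F) = F**2
g = 372
c(s) = 1/(49 + s) (c(s) = 1/((-7)**2 + s) = 1/(49 + s))
(g + c(-5*(-2)))**2 = (372 + 1/(49 - 5*(-2)))**2 = (372 + 1/(49 + 10))**2 = (372 + 1/59)**2 = (21949/59)**2 = 481758601/3481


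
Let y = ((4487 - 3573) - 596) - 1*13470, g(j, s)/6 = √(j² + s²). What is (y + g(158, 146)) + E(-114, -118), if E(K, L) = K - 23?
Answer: -13289 + 12*√11570 ≈ -11998.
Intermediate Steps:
E(K, L) = -23 + K
g(j, s) = 6*√(j² + s²)
y = -13152 (y = (914 - 596) - 13470 = 318 - 13470 = -13152)
(y + g(158, 146)) + E(-114, -118) = (-13152 + 6*√(158² + 146²)) + (-23 - 114) = (-13152 + 6*√(24964 + 21316)) - 137 = (-13152 + 6*√46280) - 137 = (-13152 + 6*(2*√11570)) - 137 = (-13152 + 12*√11570) - 137 = -13289 + 12*√11570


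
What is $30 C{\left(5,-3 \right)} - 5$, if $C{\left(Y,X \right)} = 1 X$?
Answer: $-95$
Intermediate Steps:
$C{\left(Y,X \right)} = X$
$30 C{\left(5,-3 \right)} - 5 = 30 \left(-3\right) - 5 = -90 - 5 = -95$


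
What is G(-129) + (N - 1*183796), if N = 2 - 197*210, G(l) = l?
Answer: -225293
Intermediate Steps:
N = -41368 (N = 2 - 41370 = -41368)
G(-129) + (N - 1*183796) = -129 + (-41368 - 1*183796) = -129 + (-41368 - 183796) = -129 - 225164 = -225293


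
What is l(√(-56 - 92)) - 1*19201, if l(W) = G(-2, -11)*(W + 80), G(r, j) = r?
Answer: -19361 - 4*I*√37 ≈ -19361.0 - 24.331*I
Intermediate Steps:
l(W) = -160 - 2*W (l(W) = -2*(W + 80) = -2*(80 + W) = -160 - 2*W)
l(√(-56 - 92)) - 1*19201 = (-160 - 2*√(-56 - 92)) - 1*19201 = (-160 - 4*I*√37) - 19201 = -19361 - 4*I*√37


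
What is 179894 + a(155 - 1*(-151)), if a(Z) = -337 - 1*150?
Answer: 179407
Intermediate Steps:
a(Z) = -487 (a(Z) = -337 - 150 = -487)
179894 + a(155 - 1*(-151)) = 179894 - 487 = 179407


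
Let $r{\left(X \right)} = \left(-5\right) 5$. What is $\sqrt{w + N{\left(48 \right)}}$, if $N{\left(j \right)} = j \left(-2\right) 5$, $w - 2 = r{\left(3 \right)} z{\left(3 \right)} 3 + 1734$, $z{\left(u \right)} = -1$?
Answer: $11 \sqrt{11} \approx 36.483$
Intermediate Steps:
$r{\left(X \right)} = -25$
$w = 1811$ ($w = 2 + \left(\left(-25\right) \left(-1\right) 3 + 1734\right) = 2 + \left(25 \cdot 3 + 1734\right) = 2 + \left(75 + 1734\right) = 2 + 1809 = 1811$)
$N{\left(j \right)} = - 10 j$ ($N{\left(j \right)} = - 2 j 5 = - 10 j$)
$\sqrt{w + N{\left(48 \right)}} = \sqrt{1811 - 480} = \sqrt{1331} = 11 \sqrt{11}$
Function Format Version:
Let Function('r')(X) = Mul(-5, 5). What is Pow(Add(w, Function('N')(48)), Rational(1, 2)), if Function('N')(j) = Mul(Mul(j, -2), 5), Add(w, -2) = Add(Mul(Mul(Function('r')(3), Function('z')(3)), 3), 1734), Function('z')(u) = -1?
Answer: Mul(11, Pow(11, Rational(1, 2))) ≈ 36.483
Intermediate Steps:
Function('r')(X) = -25
w = 1811 (w = Add(2, Add(Mul(Mul(-25, -1), 3), 1734)) = Add(2, Add(Mul(25, 3), 1734)) = Add(2, Add(75, 1734)) = Add(2, 1809) = 1811)
Function('N')(j) = Mul(-10, j) (Function('N')(j) = Mul(Mul(-2, j), 5) = Mul(-10, j))
Pow(Add(w, Function('N')(48)), Rational(1, 2)) = Pow(Add(1811, Mul(-10, 48)), Rational(1, 2)) = Pow(Add(1811, -480), Rational(1, 2)) = Pow(1331, Rational(1, 2)) = Mul(11, Pow(11, Rational(1, 2)))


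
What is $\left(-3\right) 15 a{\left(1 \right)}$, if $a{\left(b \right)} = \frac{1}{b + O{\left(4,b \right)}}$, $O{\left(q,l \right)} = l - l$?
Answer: $-45$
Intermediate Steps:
$O{\left(q,l \right)} = 0$
$a{\left(b \right)} = \frac{1}{b}$ ($a{\left(b \right)} = \frac{1}{b + 0} = \frac{1}{b}$)
$\left(-3\right) 15 a{\left(1 \right)} = \frac{\left(-3\right) 15}{1} = \left(-45\right) 1 = -45$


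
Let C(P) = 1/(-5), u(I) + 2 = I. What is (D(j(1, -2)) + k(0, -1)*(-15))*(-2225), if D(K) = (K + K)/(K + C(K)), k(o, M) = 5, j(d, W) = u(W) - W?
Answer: 1791125/11 ≈ 1.6283e+5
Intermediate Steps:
u(I) = -2 + I
C(P) = -⅕
j(d, W) = -2 (j(d, W) = (-2 + W) - W = -2)
D(K) = 2*K/(-⅕ + K) (D(K) = (K + K)/(K - ⅕) = (2*K)/(-⅕ + K) = 2*K/(-⅕ + K))
(D(j(1, -2)) + k(0, -1)*(-15))*(-2225) = (10*(-2)/(-1 + 5*(-2)) + 5*(-15))*(-2225) = (10*(-2)/(-1 - 10) - 75)*(-2225) = (10*(-2)/(-11) - 75)*(-2225) = (10*(-2)*(-1/11) - 75)*(-2225) = (20/11 - 75)*(-2225) = -805/11*(-2225) = 1791125/11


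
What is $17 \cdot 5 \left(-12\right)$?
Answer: $-1020$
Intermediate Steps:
$17 \cdot 5 \left(-12\right) = 85 \left(-12\right) = -1020$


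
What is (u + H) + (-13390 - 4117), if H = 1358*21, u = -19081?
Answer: -8070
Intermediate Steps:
H = 28518
(u + H) + (-13390 - 4117) = (-19081 + 28518) + (-13390 - 4117) = 9437 - 17507 = -8070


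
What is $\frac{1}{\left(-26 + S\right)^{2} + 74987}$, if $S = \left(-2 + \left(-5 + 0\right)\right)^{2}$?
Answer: $\frac{1}{75516} \approx 1.3242 \cdot 10^{-5}$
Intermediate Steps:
$S = 49$ ($S = \left(-2 - 5\right)^{2} = \left(-7\right)^{2} = 49$)
$\frac{1}{\left(-26 + S\right)^{2} + 74987} = \frac{1}{\left(-26 + 49\right)^{2} + 74987} = \frac{1}{23^{2} + 74987} = \frac{1}{529 + 74987} = \frac{1}{75516}$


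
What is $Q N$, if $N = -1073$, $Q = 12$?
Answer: $-12876$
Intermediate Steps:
$Q N = 12 \left(-1073\right) = -12876$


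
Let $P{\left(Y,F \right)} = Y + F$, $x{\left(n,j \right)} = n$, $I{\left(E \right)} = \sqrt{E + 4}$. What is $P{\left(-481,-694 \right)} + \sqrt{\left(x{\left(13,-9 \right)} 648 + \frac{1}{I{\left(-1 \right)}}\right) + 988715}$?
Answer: $-1175 + \frac{\sqrt{8974251 + 3 \sqrt{3}}}{3} \approx -176.43$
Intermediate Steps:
$I{\left(E \right)} = \sqrt{4 + E}$
$P{\left(Y,F \right)} = F + Y$
$P{\left(-481,-694 \right)} + \sqrt{\left(x{\left(13,-9 \right)} 648 + \frac{1}{I{\left(-1 \right)}}\right) + 988715} = \left(-694 - 481\right) + \sqrt{\left(13 \cdot 648 + \frac{1}{\sqrt{4 - 1}}\right) + 988715} = -1175 + \sqrt{\left(8424 + \frac{1}{\sqrt{3}}\right) + 988715} = -1175 + \sqrt{\left(8424 + \frac{\sqrt{3}}{3}\right) + 988715} = -1175 + \sqrt{997139 + \frac{\sqrt{3}}{3}}$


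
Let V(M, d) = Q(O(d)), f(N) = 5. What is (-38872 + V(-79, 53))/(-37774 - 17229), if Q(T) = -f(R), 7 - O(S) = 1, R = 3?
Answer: 38877/55003 ≈ 0.70682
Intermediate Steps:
O(S) = 6 (O(S) = 7 - 1*1 = 7 - 1 = 6)
Q(T) = -5 (Q(T) = -1*5 = -5)
V(M, d) = -5
(-38872 + V(-79, 53))/(-37774 - 17229) = (-38872 - 5)/(-37774 - 17229) = -38877/(-55003) = -38877*(-1/55003) = 38877/55003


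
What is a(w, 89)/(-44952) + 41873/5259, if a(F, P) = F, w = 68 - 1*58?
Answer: 104567917/13133476 ≈ 7.9619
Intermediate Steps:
w = 10 (w = 68 - 58 = 10)
a(w, 89)/(-44952) + 41873/5259 = 10/(-44952) + 41873/5259 = 10*(-1/44952) + 41873*(1/5259) = -5/22476 + 41873/5259 = 104567917/13133476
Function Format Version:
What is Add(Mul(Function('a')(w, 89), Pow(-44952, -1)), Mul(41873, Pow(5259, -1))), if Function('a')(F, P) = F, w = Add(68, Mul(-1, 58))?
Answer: Rational(104567917, 13133476) ≈ 7.9619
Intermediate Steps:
w = 10 (w = Add(68, -58) = 10)
Add(Mul(Function('a')(w, 89), Pow(-44952, -1)), Mul(41873, Pow(5259, -1))) = Add(Mul(10, Pow(-44952, -1)), Mul(41873, Pow(5259, -1))) = Add(Mul(10, Rational(-1, 44952)), Mul(41873, Rational(1, 5259))) = Add(Rational(-5, 22476), Rational(41873, 5259)) = Rational(104567917, 13133476)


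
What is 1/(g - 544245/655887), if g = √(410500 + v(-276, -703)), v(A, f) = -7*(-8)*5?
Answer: 7932516007/3926938456065551 + 95597279282*√102695/19634692280327755 ≈ 0.0015623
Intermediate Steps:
v(A, f) = 280 (v(A, f) = 56*5 = 280)
g = 2*√102695 (g = √(410500 + 280) = √410780 = 2*√102695 ≈ 640.92)
1/(g - 544245/655887) = 1/(2*√102695 - 544245/655887) = 1/(2*√102695 - 544245*1/655887) = 1/(2*√102695 - 181415/218629) = 1/(-181415/218629 + 2*√102695)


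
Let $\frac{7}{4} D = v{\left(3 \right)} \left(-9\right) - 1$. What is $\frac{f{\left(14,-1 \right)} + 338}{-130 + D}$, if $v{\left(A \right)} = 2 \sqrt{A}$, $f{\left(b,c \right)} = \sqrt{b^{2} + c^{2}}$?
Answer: $- \frac{540631}{204961} - \frac{3199 \sqrt{197}}{409922} + \frac{126 \sqrt{591}}{204961} + \frac{42588 \sqrt{3}}{204961} \approx -2.3724$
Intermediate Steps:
$D = - \frac{4}{7} - \frac{72 \sqrt{3}}{7}$ ($D = \frac{4 \left(2 \sqrt{3} \left(-9\right) - 1\right)}{7} = \frac{4 \left(- 18 \sqrt{3} - 1\right)}{7} = \frac{4 \left(-1 - 18 \sqrt{3}\right)}{7} = - \frac{4}{7} - \frac{72 \sqrt{3}}{7} \approx -18.387$)
$\frac{f{\left(14,-1 \right)} + 338}{-130 + D} = \frac{\sqrt{14^{2} + \left(-1\right)^{2}} + 338}{-130 - \left(\frac{4}{7} + \frac{72 \sqrt{3}}{7}\right)} = \frac{\sqrt{196 + 1} + 338}{- \frac{914}{7} - \frac{72 \sqrt{3}}{7}} = \frac{\sqrt{197} + 338}{- \frac{914}{7} - \frac{72 \sqrt{3}}{7}} = \frac{338 + \sqrt{197}}{- \frac{914}{7} - \frac{72 \sqrt{3}}{7}}$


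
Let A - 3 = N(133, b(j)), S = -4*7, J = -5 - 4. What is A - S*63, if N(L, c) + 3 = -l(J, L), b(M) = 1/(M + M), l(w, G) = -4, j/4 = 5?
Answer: 1768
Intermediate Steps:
J = -9
j = 20 (j = 4*5 = 20)
S = -28
b(M) = 1/(2*M)
N(L, c) = 1 (N(L, c) = -3 - 1*(-4) = -3 + 4 = 1)
A = 4 (A = 3 + 1 = 4)
A - S*63 = 4 - (-28)*63 = 4 - 1*(-1764) = 4 + 1764 = 1768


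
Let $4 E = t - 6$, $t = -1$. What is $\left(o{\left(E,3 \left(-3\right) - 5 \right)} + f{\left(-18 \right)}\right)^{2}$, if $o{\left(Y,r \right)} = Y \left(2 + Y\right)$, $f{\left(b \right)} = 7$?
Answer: $\frac{11025}{256} \approx 43.066$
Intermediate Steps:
$E = - \frac{7}{4}$ ($E = \frac{-1 - 6}{4} = \frac{1}{4} \left(-7\right) = - \frac{7}{4} \approx -1.75$)
$\left(o{\left(E,3 \left(-3\right) - 5 \right)} + f{\left(-18 \right)}\right)^{2} = \left(- \frac{7 \left(2 - \frac{7}{4}\right)}{4} + 7\right)^{2} = \left(\left(- \frac{7}{4}\right) \frac{1}{4} + 7\right)^{2} = \left(- \frac{7}{16} + 7\right)^{2} = \left(\frac{105}{16}\right)^{2} = \frac{11025}{256}$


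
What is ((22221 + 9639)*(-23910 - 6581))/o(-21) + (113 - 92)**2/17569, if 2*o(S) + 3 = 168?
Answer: -2275638213141/193259 ≈ -1.1775e+7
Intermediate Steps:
o(S) = 165/2 (o(S) = -3/2 + (1/2)*168 = -3/2 + 84 = 165/2)
((22221 + 9639)*(-23910 - 6581))/o(-21) + (113 - 92)**2/17569 = ((22221 + 9639)*(-23910 - 6581))/(165/2) + (113 - 92)**2/17569 = (31860*(-30491))*(2/165) + 21**2*(1/17569) = -971443260*2/165 + 441*(1/17569) = -129525768/11 + 441/17569 = -2275638213141/193259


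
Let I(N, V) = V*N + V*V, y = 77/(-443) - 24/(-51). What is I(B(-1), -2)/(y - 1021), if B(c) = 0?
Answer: -7531/1921729 ≈ -0.0039189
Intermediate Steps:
y = 2235/7531 (y = 77*(-1/443) - 24*(-1/51) = -77/443 + 8/17 = 2235/7531 ≈ 0.29677)
I(N, V) = V² + N*V (I(N, V) = N*V + V² = V² + N*V)
I(B(-1), -2)/(y - 1021) = (-2*(0 - 2))/(2235/7531 - 1021) = (-2*(-2))/(-7686916/7531) = -7531/7686916*4 = -7531/1921729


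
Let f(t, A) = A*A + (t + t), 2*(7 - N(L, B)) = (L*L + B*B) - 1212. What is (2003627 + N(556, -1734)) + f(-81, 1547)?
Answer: 2739341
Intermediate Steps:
N(L, B) = 613 - B²/2 - L²/2 (N(L, B) = 7 - ((L*L + B*B) - 1212)/2 = 7 - ((L² + B²) - 1212)/2 = 7 - ((B² + L²) - 1212)/2 = 7 - (-1212 + B² + L²)/2 = 7 + (606 - B²/2 - L²/2) = 613 - B²/2 - L²/2)
f(t, A) = A² + 2*t
(2003627 + N(556, -1734)) + f(-81, 1547) = (2003627 + (613 - ½*(-1734)² - ½*556²)) + (1547² + 2*(-81)) = (2003627 + (613 - ½*3006756 - ½*309136)) + (2393209 - 162) = (2003627 + (613 - 1503378 - 154568)) + 2393047 = (2003627 - 1657333) + 2393047 = 346294 + 2393047 = 2739341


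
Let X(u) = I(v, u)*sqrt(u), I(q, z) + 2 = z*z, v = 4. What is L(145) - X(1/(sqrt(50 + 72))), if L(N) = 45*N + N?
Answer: 6670 + 243*122**(3/4)/14884 ≈ 6670.6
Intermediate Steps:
I(q, z) = -2 + z**2 (I(q, z) = -2 + z*z = -2 + z**2)
L(N) = 46*N
X(u) = sqrt(u)*(-2 + u**2) (X(u) = (-2 + u**2)*sqrt(u) = sqrt(u)*(-2 + u**2))
L(145) - X(1/(sqrt(50 + 72))) = 46*145 - sqrt(1/(sqrt(50 + 72)))*(-2 + (1/(sqrt(50 + 72)))**2) = 6670 - sqrt(1/(sqrt(122)))*(-2 + (1/(sqrt(122)))**2) = 6670 - sqrt(sqrt(122)/122)*(-2 + (sqrt(122)/122)**2) = 6670 - 122**(3/4)/122*(-2 + 1/122) = 6670 - 122**(3/4)/122*(-243)/122 = 6670 - (-243)*122**(3/4)/14884 = 6670 + 243*122**(3/4)/14884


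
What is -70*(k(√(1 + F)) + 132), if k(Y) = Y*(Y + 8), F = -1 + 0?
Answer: -9240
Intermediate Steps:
F = -1
k(Y) = Y*(8 + Y)
-70*(k(√(1 + F)) + 132) = -70*(√(1 - 1)*(8 + √(1 - 1)) + 132) = -70*(√0*(8 + √0) + 132) = -70*(0*(8 + 0) + 132) = -70*(0*8 + 132) = -70*(0 + 132) = -70*132 = -9240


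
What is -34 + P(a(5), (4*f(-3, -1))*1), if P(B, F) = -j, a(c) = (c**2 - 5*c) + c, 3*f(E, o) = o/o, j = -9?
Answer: -25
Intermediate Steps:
f(E, o) = 1/3 (f(E, o) = (o/o)/3 = (1/3)*1 = 1/3)
a(c) = c**2 - 4*c
P(B, F) = 9 (P(B, F) = -1*(-9) = 9)
-34 + P(a(5), (4*f(-3, -1))*1) = -34 + 9 = -25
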